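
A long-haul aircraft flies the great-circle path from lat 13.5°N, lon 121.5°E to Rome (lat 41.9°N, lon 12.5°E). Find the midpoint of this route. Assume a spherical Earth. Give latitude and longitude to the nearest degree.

Convert each endpoint to a unit vector on the sphere (x = cos φ cos λ, y = cos φ sin λ, z = sin φ).
The central angle between the endpoints is δ = arccos(p₁·p₂) ≈ 1.651 rad (94.6°).
Interpolate at f = 1/2 with slerp weights a = sin((1−f)δ)/sin δ ≈ 0.737, b = sin(fδ)/sin δ ≈ 0.737.
p = a·p₁ + b·p₂ ≈ (0.161, 0.730, 0.664); φ = arcsin(p_z) ≈ 41.63°, λ = atan2(p_y, p_x) ≈ 77.55°.

≈ lat 42°N, lon 78°E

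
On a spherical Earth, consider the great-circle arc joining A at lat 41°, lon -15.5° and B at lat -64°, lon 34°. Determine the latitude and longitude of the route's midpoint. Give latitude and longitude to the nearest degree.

From cos δ = sin φ₁ sin φ₂ + cos φ₁ cos φ₂ cos Δλ, the central angle is δ ≈ 1.955 rad (112.0°).
Interpolate at f = 1/2 with slerp weights a = sin((1−f)δ)/sin δ ≈ 0.894, b = sin(fδ)/sin δ ≈ 0.894.
p = a·p₁ + b·p₂ ≈ (0.975, 0.039, -0.217); φ = arcsin(p_z) ≈ -12.54°, λ = atan2(p_y, p_x) ≈ 2.28°.

≈ lat -13°, lon 2°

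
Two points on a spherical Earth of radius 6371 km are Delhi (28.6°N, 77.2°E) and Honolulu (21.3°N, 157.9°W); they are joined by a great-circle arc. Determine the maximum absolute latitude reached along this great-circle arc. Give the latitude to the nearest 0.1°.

≈ 45.4°N

The great circle lies in the plane with unit normal n̂ = (p₁ × p₂)/|p₁ × p₂|.
Here n̂_z ≈ +0.702; the vertex latitude is φ_max = arccos|n̂_z| ≈ 45.4°.
Check via Clairaut: cos φ_max = |cos φ₁| · sin C = cos(28.6°)·sin(53.1°) ≈ 0.702, again giving ≈ 45.4°.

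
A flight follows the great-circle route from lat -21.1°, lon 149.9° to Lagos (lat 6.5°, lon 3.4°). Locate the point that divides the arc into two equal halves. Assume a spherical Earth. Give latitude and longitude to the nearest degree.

Convert each endpoint to a unit vector on the sphere (x = cos φ cos λ, y = cos φ sin λ, z = sin φ).
The central angle between the endpoints is δ = arccos(p₁·p₂) ≈ 2.521 rad (144.5°).
Interpolate at f = 1/2 with slerp weights a = sin((1−f)δ)/sin δ ≈ 1.638, b = sin(fδ)/sin δ ≈ 1.638.
p = a·p₁ + b·p₂ ≈ (0.303, 0.863, -0.404); φ = arcsin(p_z) ≈ -23.85°, λ = atan2(p_y, p_x) ≈ 70.68°.

≈ lat -24°, lon 71°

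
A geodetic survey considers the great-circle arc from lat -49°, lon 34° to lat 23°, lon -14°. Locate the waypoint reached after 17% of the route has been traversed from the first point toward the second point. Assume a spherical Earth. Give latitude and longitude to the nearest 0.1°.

The haversine formula gives a central angle δ ≈ 1.461 rad (83.7°) between the endpoints.
Interpolate at f = 0.17 with slerp weights a = sin((1−f)δ)/sin δ ≈ 0.942, b = sin(fδ)/sin δ ≈ 0.247.
p = a·p₁ + b·p₂ ≈ (0.733, 0.291, -0.614); φ = arcsin(p_z) ≈ -37.92°, λ = atan2(p_y, p_x) ≈ 21.61°.

≈ lat -37.9°, lon 21.6°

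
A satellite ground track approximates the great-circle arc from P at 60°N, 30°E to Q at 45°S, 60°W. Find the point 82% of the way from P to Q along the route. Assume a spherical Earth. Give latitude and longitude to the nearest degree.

≈ 26°S, 44°W

From cos δ = sin φ₁ sin φ₂ + cos φ₁ cos φ₂ cos Δλ, the central angle is δ ≈ 2.230 rad (127.8°).
Interpolate at f = 0.82 with slerp weights a = sin((1−f)δ)/sin δ ≈ 0.494, b = sin(fδ)/sin δ ≈ 1.223.
p = a·p₁ + b·p₂ ≈ (0.646, -0.625, -0.437); φ = arcsin(p_z) ≈ -25.91°, λ = atan2(p_y, p_x) ≈ -44.06°.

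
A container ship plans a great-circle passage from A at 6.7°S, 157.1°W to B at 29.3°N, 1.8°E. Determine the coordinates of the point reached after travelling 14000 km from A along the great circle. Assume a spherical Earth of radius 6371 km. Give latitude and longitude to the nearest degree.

The haversine formula gives a central angle δ ≈ 2.616 rad (149.9°) between the endpoints. The total great-circle distance is δ·R ≈ 2.616 × 6371 ≈ 16668 km, so the target fraction is f = 14000/16668 ≈ 0.840.
Interpolate at f ≈ 0.840 with slerp weights a = sin((1−f)δ)/sin δ ≈ 0.811, b = sin(fδ)/sin δ ≈ 1.615.
p = a·p₁ + b·p₂ ≈ (0.666, -0.269, 0.696); φ = arcsin(p_z) ≈ 44.09°, λ = atan2(p_y, p_x) ≈ -22.00°.

≈ 44°N, 22°W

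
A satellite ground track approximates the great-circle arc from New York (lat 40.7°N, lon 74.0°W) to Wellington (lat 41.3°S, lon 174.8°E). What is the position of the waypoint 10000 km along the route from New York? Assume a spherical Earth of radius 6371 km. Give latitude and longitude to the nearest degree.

≈ lat 18°S, lon 147°W

Write both endpoints as unit vectors p₁, p₂ with components (cos φ cos λ, cos φ sin λ, sin φ).
The central angle between the endpoints is δ = arccos(p₁·p₂) ≈ 2.261 rad (129.5°). The total great-circle distance is δ·R ≈ 2.261 × 6371 ≈ 14402 km, so the target fraction is f = 10000/14402 ≈ 0.694.
Interpolate at f ≈ 0.694 with slerp weights a = sin((1−f)δ)/sin δ ≈ 0.826, b = sin(fδ)/sin δ ≈ 1.296.
p = a·p₁ + b·p₂ ≈ (-0.797, -0.514, -0.317); φ = arcsin(p_z) ≈ -18.47°, λ = atan2(p_y, p_x) ≈ -147.20°.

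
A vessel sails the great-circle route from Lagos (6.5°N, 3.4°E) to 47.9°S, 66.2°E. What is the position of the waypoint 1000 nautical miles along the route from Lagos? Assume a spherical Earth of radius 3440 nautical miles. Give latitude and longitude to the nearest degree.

≈ 7°S, 14°E

From cos δ = sin φ₁ sin φ₂ + cos φ₁ cos φ₂ cos Δλ, the central angle is δ ≈ 1.348 rad (77.3°). The total great-circle distance is δ·R ≈ 1.348 × 3440 ≈ 4639 nmi, so the target fraction is f = 1000/4639 ≈ 0.216.
Interpolate at f ≈ 0.216 with slerp weights a = sin((1−f)δ)/sin δ ≈ 0.893, b = sin(fδ)/sin δ ≈ 0.294.
p = a·p₁ + b·p₂ ≈ (0.965, 0.233, -0.117); φ = arcsin(p_z) ≈ -6.71°, λ = atan2(p_y, p_x) ≈ 13.56°.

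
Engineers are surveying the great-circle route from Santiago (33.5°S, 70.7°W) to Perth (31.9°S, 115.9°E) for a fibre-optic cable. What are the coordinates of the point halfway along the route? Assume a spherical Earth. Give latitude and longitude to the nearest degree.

≈ 85°S, 166°W

From cos δ = sin φ₁ sin φ₂ + cos φ₁ cos φ₂ cos Δλ, the central angle is δ ≈ 1.995 rad (114.3°).
Interpolate at f = 1/2 with slerp weights a = sin((1−f)δ)/sin δ ≈ 0.922, b = sin(fδ)/sin δ ≈ 0.922.
p = a·p₁ + b·p₂ ≈ (-0.088, -0.021, -0.996); φ = arcsin(p_z) ≈ -84.82°, λ = atan2(p_y, p_x) ≈ -166.24°.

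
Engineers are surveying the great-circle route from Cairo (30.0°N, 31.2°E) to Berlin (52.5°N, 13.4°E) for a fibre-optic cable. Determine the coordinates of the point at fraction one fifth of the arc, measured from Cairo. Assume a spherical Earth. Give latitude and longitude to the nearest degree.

Write both endpoints as unit vectors p₁, p₂ with components (cos φ cos λ, cos φ sin λ, sin φ).
The central angle between the endpoints is δ = arccos(p₁·p₂) ≈ 0.454 rad (26.0°).
Interpolate at f = 1/5 with slerp weights a = sin((1−f)δ)/sin δ ≈ 0.810, b = sin(fδ)/sin δ ≈ 0.207.
p = a·p₁ + b·p₂ ≈ (0.723, 0.393, 0.569); φ = arcsin(p_z) ≈ 34.69°, λ = atan2(p_y, p_x) ≈ 28.52°.

≈ 35°N, 29°E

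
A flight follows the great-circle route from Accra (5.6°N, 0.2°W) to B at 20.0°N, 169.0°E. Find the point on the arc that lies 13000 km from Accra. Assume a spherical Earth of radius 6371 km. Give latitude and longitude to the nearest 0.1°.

Convert each endpoint to a unit vector on the sphere (x = cos φ cos λ, y = cos φ sin λ, z = sin φ).
The central angle between the endpoints is δ = arccos(p₁·p₂) ≈ 2.658 rad (152.3°). The total great-circle distance is δ·R ≈ 2.658 × 6371 ≈ 16933 km, so the target fraction is f = 13000/16933 ≈ 0.768.
Interpolate at f ≈ 0.768 with slerp weights a = sin((1−f)δ)/sin δ ≈ 1.245, b = sin(fδ)/sin δ ≈ 1.917.
p = a·p₁ + b·p₂ ≈ (-0.530, 0.339, 0.777); φ = arcsin(p_z) ≈ 51.01°, λ = atan2(p_y, p_x) ≈ 147.35°.

≈ 51.0°N, 147.4°E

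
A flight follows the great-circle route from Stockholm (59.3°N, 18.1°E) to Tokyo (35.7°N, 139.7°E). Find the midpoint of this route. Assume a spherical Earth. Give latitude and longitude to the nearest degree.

From cos δ = sin φ₁ sin φ₂ + cos φ₁ cos φ₂ cos Δλ, the central angle is δ ≈ 1.282 rad (73.5°).
Interpolate at f = 1/2 with slerp weights a = sin((1−f)δ)/sin δ ≈ 0.624, b = sin(fδ)/sin δ ≈ 0.624.
p = a·p₁ + b·p₂ ≈ (-0.084, 0.427, 0.901); φ = arcsin(p_z) ≈ 64.23°, λ = atan2(p_y, p_x) ≈ 101.09°.

≈ 64°N, 101°E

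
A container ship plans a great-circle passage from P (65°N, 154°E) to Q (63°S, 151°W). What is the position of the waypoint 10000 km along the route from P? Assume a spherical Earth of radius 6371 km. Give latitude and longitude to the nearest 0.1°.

≈ (21.1°S, 172.2°W)

Convert each endpoint to a unit vector on the sphere (x = cos φ cos λ, y = cos φ sin λ, z = sin φ).
The central angle between the endpoints is δ = arccos(p₁·p₂) ≈ 2.343 rad (134.2°). The total great-circle distance is δ·R ≈ 2.343 × 6371 ≈ 14925 km, so the target fraction is f = 10000/14925 ≈ 0.670.
Interpolate at f ≈ 0.670 with slerp weights a = sin((1−f)δ)/sin δ ≈ 0.974, b = sin(fδ)/sin δ ≈ 1.395.
p = a·p₁ + b·p₂ ≈ (-0.924, -0.127, -0.360); φ = arcsin(p_z) ≈ -21.11°, λ = atan2(p_y, p_x) ≈ -172.20°.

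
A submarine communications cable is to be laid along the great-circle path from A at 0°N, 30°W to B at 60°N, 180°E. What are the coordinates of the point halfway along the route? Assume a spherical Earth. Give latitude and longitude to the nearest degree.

From cos δ = sin φ₁ sin φ₂ + cos φ₁ cos φ₂ cos Δλ, the central angle is δ ≈ 2.019 rad (115.7°).
Interpolate at f = 1/2 with slerp weights a = sin((1−f)δ)/sin δ ≈ 0.939, b = sin(fδ)/sin δ ≈ 0.939.
p = a·p₁ + b·p₂ ≈ (0.344, -0.470, 0.813); φ = arcsin(p_z) ≈ 54.42°, λ = atan2(p_y, p_x) ≈ -53.79°.

≈ 54°N, 54°W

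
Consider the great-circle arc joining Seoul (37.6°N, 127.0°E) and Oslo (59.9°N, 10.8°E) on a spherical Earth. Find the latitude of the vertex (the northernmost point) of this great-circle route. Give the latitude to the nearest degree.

≈ 68°N

The great circle lies in the plane with unit normal n̂ = (p₁ × p₂)/|p₁ × p₂|.
Here n̂_z ≈ -0.381; the vertex latitude is φ_max = arccos|n̂_z| ≈ 67.6°.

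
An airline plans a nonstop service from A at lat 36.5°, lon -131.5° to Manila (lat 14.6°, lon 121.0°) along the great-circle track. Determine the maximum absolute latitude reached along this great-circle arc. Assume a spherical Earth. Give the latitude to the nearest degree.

The great circle lies in the plane with unit normal n̂ = (p₁ × p₂)/|p₁ × p₂|.
Here n̂_z ≈ -0.745; the vertex latitude is φ_max = arccos|n̂_z| ≈ 41.9°.
Check via Clairaut: cos φ_max = |cos φ₁| · sin C = cos(36.5°)·sin(67.8°) ≈ 0.745, again giving ≈ 41.9°.

≈ 42°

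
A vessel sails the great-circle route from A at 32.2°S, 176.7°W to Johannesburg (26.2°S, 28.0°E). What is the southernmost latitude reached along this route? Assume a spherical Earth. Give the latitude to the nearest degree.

≈ 69°S

The great circle lies in the plane with unit normal n̂ = (p₁ × p₂)/|p₁ × p₂|.
Here n̂_z ≈ -0.356; the vertex latitude is φ_max = arccos|n̂_z| ≈ 69.1°.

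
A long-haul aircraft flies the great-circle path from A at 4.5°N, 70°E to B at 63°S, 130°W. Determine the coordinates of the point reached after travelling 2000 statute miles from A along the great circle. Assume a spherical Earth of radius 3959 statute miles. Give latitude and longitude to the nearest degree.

From cos δ = sin φ₁ sin φ₂ + cos φ₁ cos φ₂ cos Δλ, the central angle is δ ≈ 2.089 rad (119.7°). The total great-circle distance is δ·R ≈ 2.089 × 3959 ≈ 8270 mi, so the target fraction is f = 2000/8270 ≈ 0.242.
Interpolate at f ≈ 0.242 with slerp weights a = sin((1−f)δ)/sin δ ≈ 1.151, b = sin(fδ)/sin δ ≈ 0.557.
p = a·p₁ + b·p₂ ≈ (0.230, 0.884, -0.406); φ = arcsin(p_z) ≈ -23.96°, λ = atan2(p_y, p_x) ≈ 75.43°.

≈ 24°S, 75°E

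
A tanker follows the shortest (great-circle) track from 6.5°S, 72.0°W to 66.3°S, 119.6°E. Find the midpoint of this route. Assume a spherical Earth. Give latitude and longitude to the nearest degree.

≈ 60°S, 80°W

Convert each endpoint to a unit vector on the sphere (x = cos φ cos λ, y = cos φ sin λ, z = sin φ).
The central angle between the endpoints is δ = arccos(p₁·p₂) ≈ 1.862 rad (106.7°).
Interpolate at f = 1/2 with slerp weights a = sin((1−f)δ)/sin δ ≈ 0.838, b = sin(fδ)/sin δ ≈ 0.838.
p = a·p₁ + b·p₂ ≈ (0.091, -0.499, -0.862); φ = arcsin(p_z) ≈ -59.53°, λ = atan2(p_y, p_x) ≈ -79.67°.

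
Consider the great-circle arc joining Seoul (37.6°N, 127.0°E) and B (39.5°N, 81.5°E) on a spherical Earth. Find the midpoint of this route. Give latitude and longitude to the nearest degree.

≈ (41°N, 105°E)

Write both endpoints as unit vectors p₁, p₂ with components (cos φ cos λ, cos φ sin λ, sin φ).
The central angle between the endpoints is δ = arccos(p₁·p₂) ≈ 0.615 rad (35.3°).
Interpolate at f = 1/2 with slerp weights a = sin((1−f)δ)/sin δ ≈ 0.525, b = sin(fδ)/sin δ ≈ 0.525.
p = a·p₁ + b·p₂ ≈ (-0.190, 0.732, 0.654); φ = arcsin(p_z) ≈ 40.83°, λ = atan2(p_y, p_x) ≈ 104.57°.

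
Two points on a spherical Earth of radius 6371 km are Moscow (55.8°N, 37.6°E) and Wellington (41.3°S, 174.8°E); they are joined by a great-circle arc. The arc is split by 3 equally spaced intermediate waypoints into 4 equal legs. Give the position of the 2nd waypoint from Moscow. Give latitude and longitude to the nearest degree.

Write both endpoints as unit vectors p₁, p₂ with components (cos φ cos λ, cos φ sin λ, sin φ).
The central angle between the endpoints is δ = arccos(p₁·p₂) ≈ 2.598 rad (148.8°).
Interpolate at f = 2/4 with slerp weights a = sin((1−f)δ)/sin δ ≈ 1.862, b = sin(fδ)/sin δ ≈ 1.862.
p = a·p₁ + b·p₂ ≈ (-0.564, 0.765, 0.311); φ = arcsin(p_z) ≈ 18.12°, λ = atan2(p_y, p_x) ≈ 126.38°.

≈ 18°N, 126°E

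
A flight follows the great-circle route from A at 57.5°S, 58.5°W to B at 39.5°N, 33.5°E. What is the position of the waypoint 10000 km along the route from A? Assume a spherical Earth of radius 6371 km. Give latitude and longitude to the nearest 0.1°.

Convert each endpoint to a unit vector on the sphere (x = cos φ cos λ, y = cos φ sin λ, z = sin φ).
The central angle between the endpoints is δ = arccos(p₁·p₂) ≈ 2.154 rad (123.4°). The total great-circle distance is δ·R ≈ 2.154 × 6371 ≈ 13725 km, so the target fraction is f = 10000/13725 ≈ 0.729.
Interpolate at f ≈ 0.729 with slerp weights a = sin((1−f)δ)/sin δ ≈ 0.661, b = sin(fδ)/sin δ ≈ 1.198.
p = a·p₁ + b·p₂ ≈ (0.957, 0.207, 0.204); φ = arcsin(p_z) ≈ 11.80°, λ = atan2(p_y, p_x) ≈ 12.23°.

≈ 11.8°N, 12.2°E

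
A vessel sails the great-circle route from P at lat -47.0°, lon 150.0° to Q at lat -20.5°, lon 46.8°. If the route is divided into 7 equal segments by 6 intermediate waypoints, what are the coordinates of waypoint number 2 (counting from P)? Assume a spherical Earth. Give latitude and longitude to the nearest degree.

≈ lat -51°, lon 114°

The haversine formula gives a central angle δ ≈ 1.460 rad (83.7°) between the endpoints.
Interpolate at f = 2/7 with slerp weights a = sin((1−f)δ)/sin δ ≈ 0.869, b = sin(fδ)/sin δ ≈ 0.408.
p = a·p₁ + b·p₂ ≈ (-0.252, 0.575, -0.779); φ = arcsin(p_z) ≈ -51.13°, λ = atan2(p_y, p_x) ≈ 113.67°.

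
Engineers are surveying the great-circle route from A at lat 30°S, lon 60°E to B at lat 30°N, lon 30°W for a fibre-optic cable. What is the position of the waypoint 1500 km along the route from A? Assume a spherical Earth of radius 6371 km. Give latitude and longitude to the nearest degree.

From cos δ = sin φ₁ sin φ₂ + cos φ₁ cos φ₂ cos Δλ, the central angle is δ ≈ 1.823 rad (104.5°). The total great-circle distance is δ·R ≈ 1.823 × 6371 ≈ 11617 km, so the target fraction is f = 1500/11617 ≈ 0.129.
Interpolate at f ≈ 0.129 with slerp weights a = sin((1−f)δ)/sin δ ≈ 1.033, b = sin(fδ)/sin δ ≈ 0.241.
p = a·p₁ + b·p₂ ≈ (0.628, 0.670, -0.396); φ = arcsin(p_z) ≈ -23.32°, λ = atan2(p_y, p_x) ≈ 46.87°.

≈ lat 23°S, lon 47°E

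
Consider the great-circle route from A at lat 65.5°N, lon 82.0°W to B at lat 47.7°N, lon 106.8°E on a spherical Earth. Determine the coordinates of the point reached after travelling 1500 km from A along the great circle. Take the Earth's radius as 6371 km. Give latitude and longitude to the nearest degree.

The haversine formula gives a central angle δ ≈ 1.162 rad (66.6°) between the endpoints. The total great-circle distance is δ·R ≈ 1.162 × 6371 ≈ 7405 km, so the target fraction is f = 1500/7405 ≈ 0.203.
Interpolate at f ≈ 0.203 with slerp weights a = sin((1−f)δ)/sin δ ≈ 0.871, b = sin(fδ)/sin δ ≈ 0.254.
p = a·p₁ + b·p₂ ≈ (0.001, -0.194, 0.981); φ = arcsin(p_z) ≈ 78.81°, λ = atan2(p_y, p_x) ≈ -89.75°.

≈ lat 79°N, lon 90°W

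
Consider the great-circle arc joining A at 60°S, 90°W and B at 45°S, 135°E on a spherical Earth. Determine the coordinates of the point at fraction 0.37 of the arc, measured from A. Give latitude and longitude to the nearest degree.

From cos δ = sin φ₁ sin φ₂ + cos φ₁ cos φ₂ cos Δλ, the central angle is δ ≈ 1.200 rad (68.8°).
Interpolate at f = 0.37 with slerp weights a = sin((1−f)δ)/sin δ ≈ 0.736, b = sin(fδ)/sin δ ≈ 0.461.
p = a·p₁ + b·p₂ ≈ (-0.230, -0.138, -0.963); φ = arcsin(p_z) ≈ -74.43°, λ = atan2(p_y, p_x) ≈ -149.16°.

≈ 74°S, 149°W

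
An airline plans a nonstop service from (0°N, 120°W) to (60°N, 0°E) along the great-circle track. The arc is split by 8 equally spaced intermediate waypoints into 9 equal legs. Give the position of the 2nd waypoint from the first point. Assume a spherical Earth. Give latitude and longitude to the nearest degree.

The haversine formula gives a central angle δ ≈ 1.823 rad (104.5°) between the endpoints.
Interpolate at f = 2/9 with slerp weights a = sin((1−f)δ)/sin δ ≈ 1.021, b = sin(fδ)/sin δ ≈ 0.407.
p = a·p₁ + b·p₂ ≈ (-0.307, -0.884, 0.353); φ = arcsin(p_z) ≈ 20.65°, λ = atan2(p_y, p_x) ≈ -109.14°.

≈ (21°N, 109°W)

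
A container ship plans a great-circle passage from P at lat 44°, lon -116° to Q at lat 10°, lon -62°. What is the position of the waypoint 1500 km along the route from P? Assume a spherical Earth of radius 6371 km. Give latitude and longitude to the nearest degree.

The haversine formula gives a central angle δ ≈ 1.004 rad (57.5°) between the endpoints. The total great-circle distance is δ·R ≈ 1.004 × 6371 ≈ 6396 km, so the target fraction is f = 1500/6396 ≈ 0.235.
Interpolate at f ≈ 0.235 with slerp weights a = sin((1−f)δ)/sin δ ≈ 0.824, b = sin(fδ)/sin δ ≈ 0.277.
p = a·p₁ + b·p₂ ≈ (-0.132, -0.773, 0.620); φ = arcsin(p_z) ≈ 38.34°, λ = atan2(p_y, p_x) ≈ -99.69°.

≈ lat 38°, lon -100°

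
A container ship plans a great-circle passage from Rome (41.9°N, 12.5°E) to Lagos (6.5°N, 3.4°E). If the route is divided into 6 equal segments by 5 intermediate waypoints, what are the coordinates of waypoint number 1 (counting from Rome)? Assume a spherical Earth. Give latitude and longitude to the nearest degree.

From cos δ = sin φ₁ sin φ₂ + cos φ₁ cos φ₂ cos Δλ, the central angle is δ ≈ 0.634 rad (36.3°).
Interpolate at f = 1/6 with slerp weights a = sin((1−f)δ)/sin δ ≈ 0.851, b = sin(fδ)/sin δ ≈ 0.178.
p = a·p₁ + b·p₂ ≈ (0.795, 0.148, 0.588); φ = arcsin(p_z) ≈ 36.05°, λ = atan2(p_y, p_x) ≈ 10.52°.

≈ 36°N, 11°E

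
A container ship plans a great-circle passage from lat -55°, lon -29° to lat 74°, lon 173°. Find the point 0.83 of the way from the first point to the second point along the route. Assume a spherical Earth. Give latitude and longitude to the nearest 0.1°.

≈ lat 73.0°, lon -76.2°

From cos δ = sin φ₁ sin φ₂ + cos φ₁ cos φ₂ cos Δλ, the central angle is δ ≈ 2.776 rad (159.1°).
Interpolate at f = 0.83 with slerp weights a = sin((1−f)δ)/sin δ ≈ 1.273, b = sin(fδ)/sin δ ≈ 2.079.
p = a·p₁ + b·p₂ ≈ (0.070, -0.284, 0.956); φ = arcsin(p_z) ≈ 73.00°, λ = atan2(p_y, p_x) ≈ -76.24°.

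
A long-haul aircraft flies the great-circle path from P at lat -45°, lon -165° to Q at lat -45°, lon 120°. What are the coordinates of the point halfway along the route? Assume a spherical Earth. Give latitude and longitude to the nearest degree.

≈ lat -52°, lon 158°

From cos δ = sin φ₁ sin φ₂ + cos φ₁ cos φ₂ cos Δλ, the central angle is δ ≈ 0.890 rad (51.0°).
Interpolate at f = 1/2 with slerp weights a = sin((1−f)δ)/sin δ ≈ 0.554, b = sin(fδ)/sin δ ≈ 0.554.
p = a·p₁ + b·p₂ ≈ (-0.574, 0.238, -0.783); φ = arcsin(p_z) ≈ -51.57°, λ = atan2(p_y, p_x) ≈ 157.50°.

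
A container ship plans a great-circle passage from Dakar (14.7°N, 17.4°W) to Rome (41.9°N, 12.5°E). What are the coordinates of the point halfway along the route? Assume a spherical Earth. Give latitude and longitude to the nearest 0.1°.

Convert each endpoint to a unit vector on the sphere (x = cos φ cos λ, y = cos φ sin λ, z = sin φ).
The central angle between the endpoints is δ = arccos(p₁·p₂) ≈ 0.654 rad (37.5°).
Interpolate at f = 1/2 with slerp weights a = sin((1−f)δ)/sin δ ≈ 0.528, b = sin(fδ)/sin δ ≈ 0.528.
p = a·p₁ + b·p₂ ≈ (0.871, -0.068, 0.487); φ = arcsin(p_z) ≈ 29.12°, λ = atan2(p_y, p_x) ≈ -4.44°.

≈ 29.1°N, 4.4°W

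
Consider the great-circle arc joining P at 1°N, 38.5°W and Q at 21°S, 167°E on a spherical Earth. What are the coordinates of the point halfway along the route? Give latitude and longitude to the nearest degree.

≈ 38°S, 107°W

The haversine formula gives a central angle δ ≈ 2.584 rad (148.1°) between the endpoints.
Interpolate at f = 1/2 with slerp weights a = sin((1−f)δ)/sin δ ≈ 1.818, b = sin(fδ)/sin δ ≈ 1.818.
p = a·p₁ + b·p₂ ≈ (-0.231, -0.750, -0.620); φ = arcsin(p_z) ≈ -38.31°, λ = atan2(p_y, p_x) ≈ -107.14°.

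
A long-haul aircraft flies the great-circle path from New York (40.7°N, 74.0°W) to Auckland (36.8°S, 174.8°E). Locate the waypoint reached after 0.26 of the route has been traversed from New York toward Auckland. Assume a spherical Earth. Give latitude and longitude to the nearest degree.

Convert each endpoint to a unit vector on the sphere (x = cos φ cos λ, y = cos φ sin λ, z = sin φ).
The central angle between the endpoints is δ = arccos(p₁·p₂) ≈ 2.227 rad (127.6°).
Interpolate at f = 0.26 with slerp weights a = sin((1−f)δ)/sin δ ≈ 1.258, b = sin(fδ)/sin δ ≈ 0.691.
p = a·p₁ + b·p₂ ≈ (-0.288, -0.867, 0.407); φ = arcsin(p_z) ≈ 24.01°, λ = atan2(p_y, p_x) ≈ -108.36°.

≈ 24°N, 108°W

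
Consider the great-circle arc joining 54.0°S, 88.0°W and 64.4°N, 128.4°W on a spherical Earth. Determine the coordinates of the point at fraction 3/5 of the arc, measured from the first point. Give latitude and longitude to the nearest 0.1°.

≈ 17.5°N, 107.5°W

Convert each endpoint to a unit vector on the sphere (x = cos φ cos λ, y = cos φ sin λ, z = sin φ).
The central angle between the endpoints is δ = arccos(p₁·p₂) ≈ 2.137 rad (122.4°).
Interpolate at f = 3/5 with slerp weights a = sin((1−f)δ)/sin δ ≈ 0.894, b = sin(fδ)/sin δ ≈ 1.136.
p = a·p₁ + b·p₂ ≈ (-0.286, -0.910, 0.301); φ = arcsin(p_z) ≈ 17.53°, λ = atan2(p_y, p_x) ≈ -107.48°.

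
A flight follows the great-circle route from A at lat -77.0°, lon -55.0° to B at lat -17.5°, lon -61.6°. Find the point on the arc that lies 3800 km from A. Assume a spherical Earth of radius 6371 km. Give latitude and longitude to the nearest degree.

Convert each endpoint to a unit vector on the sphere (x = cos φ cos λ, y = cos φ sin λ, z = sin φ).
The central angle between the endpoints is δ = arccos(p₁·p₂) ≈ 1.040 rad (59.6°). The total great-circle distance is δ·R ≈ 1.040 × 6371 ≈ 6627 km, so the target fraction is f = 3800/6627 ≈ 0.573.
Interpolate at f ≈ 0.573 with slerp weights a = sin((1−f)δ)/sin δ ≈ 0.498, b = sin(fδ)/sin δ ≈ 0.651.
p = a·p₁ + b·p₂ ≈ (0.360, -0.638, -0.681); φ = arcsin(p_z) ≈ -42.91°, λ = atan2(p_y, p_x) ≈ -60.59°.

≈ lat -43°, lon -61°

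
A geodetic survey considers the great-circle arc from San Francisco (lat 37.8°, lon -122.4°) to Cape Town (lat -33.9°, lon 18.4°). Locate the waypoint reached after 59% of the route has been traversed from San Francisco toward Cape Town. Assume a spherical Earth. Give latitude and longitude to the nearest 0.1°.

≈ lat -2.4°, lon -37.5°

Write both endpoints as unit vectors p₁, p₂ with components (cos φ cos λ, cos φ sin λ, sin φ).
The central angle between the endpoints is δ = arccos(p₁·p₂) ≈ 2.587 rad (148.2°).
Interpolate at f = 0.59 with slerp weights a = sin((1−f)δ)/sin δ ≈ 1.657, b = sin(fδ)/sin δ ≈ 1.897.
p = a·p₁ + b·p₂ ≈ (0.792, -0.609, -0.042); φ = arcsin(p_z) ≈ -2.43°, λ = atan2(p_y, p_x) ≈ -37.52°.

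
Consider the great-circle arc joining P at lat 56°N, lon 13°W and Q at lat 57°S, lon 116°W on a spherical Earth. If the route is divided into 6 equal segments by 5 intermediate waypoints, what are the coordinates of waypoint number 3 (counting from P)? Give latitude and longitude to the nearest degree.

Convert each endpoint to a unit vector on the sphere (x = cos φ cos λ, y = cos φ sin λ, z = sin φ).
The central angle between the endpoints is δ = arccos(p₁·p₂) ≈ 2.440 rad (139.8°).
Interpolate at f = 3/6 with slerp weights a = sin((1−f)δ)/sin δ ≈ 1.455, b = sin(fδ)/sin δ ≈ 1.455.
p = a·p₁ + b·p₂ ≈ (0.445, -0.895, -0.014); φ = arcsin(p_z) ≈ -0.80°, λ = atan2(p_y, p_x) ≈ -63.55°.

≈ lat 1°S, lon 64°W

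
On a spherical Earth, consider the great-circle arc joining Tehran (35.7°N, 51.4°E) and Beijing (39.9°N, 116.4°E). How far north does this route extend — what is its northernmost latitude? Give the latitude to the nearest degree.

The great circle lies in the plane with unit normal n̂ = (p₁ × p₂)/|p₁ × p₂|.
Here n̂_z ≈ +0.733; the vertex latitude is φ_max = arccos|n̂_z| ≈ 42.9°.

≈ 43°N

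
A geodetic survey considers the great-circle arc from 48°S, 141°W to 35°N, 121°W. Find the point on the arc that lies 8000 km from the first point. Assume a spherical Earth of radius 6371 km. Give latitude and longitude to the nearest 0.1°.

The haversine formula gives a central angle δ ≈ 1.482 rad (84.9°) between the endpoints. The total great-circle distance is δ·R ≈ 1.482 × 6371 ≈ 9441 km, so the target fraction is f = 8000/9441 ≈ 0.847.
Interpolate at f ≈ 0.847 with slerp weights a = sin((1−f)δ)/sin δ ≈ 0.225, b = sin(fδ)/sin δ ≈ 0.955.
p = a·p₁ + b·p₂ ≈ (-0.520, -0.765, 0.380); φ = arcsin(p_z) ≈ 22.35°, λ = atan2(p_y, p_x) ≈ -124.19°.

≈ 22.3°N, 124.2°W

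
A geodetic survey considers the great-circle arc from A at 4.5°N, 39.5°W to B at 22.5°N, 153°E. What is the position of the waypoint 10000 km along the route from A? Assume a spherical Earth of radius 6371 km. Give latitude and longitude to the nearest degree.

From cos δ = sin φ₁ sin φ₂ + cos φ₁ cos φ₂ cos Δλ, the central angle is δ ≈ 2.624 rad (150.4°). The total great-circle distance is δ·R ≈ 2.624 × 6371 ≈ 16720 km, so the target fraction is f = 10000/16720 ≈ 0.598.
Interpolate at f ≈ 0.598 with slerp weights a = sin((1−f)δ)/sin δ ≈ 1.759, b = sin(fδ)/sin δ ≈ 2.022.
p = a·p₁ + b·p₂ ≈ (-0.312, -0.267, 0.912); φ = arcsin(p_z) ≈ 65.76°, λ = atan2(p_y, p_x) ≈ -139.40°.

≈ 66°N, 139°W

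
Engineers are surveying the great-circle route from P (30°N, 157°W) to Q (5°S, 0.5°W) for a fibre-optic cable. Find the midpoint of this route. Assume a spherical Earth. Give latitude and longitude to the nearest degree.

Convert each endpoint to a unit vector on the sphere (x = cos φ cos λ, y = cos φ sin λ, z = sin φ).
The central angle between the endpoints is δ = arccos(p₁·p₂) ≈ 2.558 rad (146.6°).
Interpolate at f = 1/2 with slerp weights a = sin((1−f)δ)/sin δ ≈ 1.739, b = sin(fδ)/sin δ ≈ 1.739.
p = a·p₁ + b·p₂ ≈ (0.346, -0.604, 0.718); φ = arcsin(p_z) ≈ 45.90°, λ = atan2(p_y, p_x) ≈ -60.17°.

≈ (46°N, 60°W)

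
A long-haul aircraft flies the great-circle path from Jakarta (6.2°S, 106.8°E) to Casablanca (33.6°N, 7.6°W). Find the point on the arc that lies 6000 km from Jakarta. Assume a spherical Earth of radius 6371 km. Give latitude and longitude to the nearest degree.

From cos δ = sin φ₁ sin φ₂ + cos φ₁ cos φ₂ cos Δλ, the central angle is δ ≈ 1.984 rad (113.7°). The total great-circle distance is δ·R ≈ 1.984 × 6371 ≈ 12642 km, so the target fraction is f = 6000/12642 ≈ 0.475.
Interpolate at f ≈ 0.475 with slerp weights a = sin((1−f)δ)/sin δ ≈ 0.943, b = sin(fδ)/sin δ ≈ 0.883.
p = a·p₁ + b·p₂ ≈ (0.458, 0.800, 0.387); φ = arcsin(p_z) ≈ 22.76°, λ = atan2(p_y, p_x) ≈ 60.22°.

≈ 23°N, 60°E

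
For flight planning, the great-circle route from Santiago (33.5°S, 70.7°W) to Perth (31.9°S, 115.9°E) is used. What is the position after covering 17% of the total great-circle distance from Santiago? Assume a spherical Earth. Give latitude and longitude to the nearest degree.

≈ 53°S, 74°W

From cos δ = sin φ₁ sin φ₂ + cos φ₁ cos φ₂ cos Δλ, the central angle is δ ≈ 1.995 rad (114.3°).
Interpolate at f = 0.17 with slerp weights a = sin((1−f)δ)/sin δ ≈ 1.093, b = sin(fδ)/sin δ ≈ 0.365.
p = a·p₁ + b·p₂ ≈ (0.166, -0.582, -0.796); φ = arcsin(p_z) ≈ -52.78°, λ = atan2(p_y, p_x) ≈ -74.08°.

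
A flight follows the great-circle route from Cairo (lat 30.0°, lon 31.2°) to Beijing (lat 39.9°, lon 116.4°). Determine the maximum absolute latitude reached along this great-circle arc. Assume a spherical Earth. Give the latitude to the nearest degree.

The great circle lies in the plane with unit normal n̂ = (p₁ × p₂)/|p₁ × p₂|.
Here n̂_z ≈ +0.715; the vertex latitude is φ_max = arccos|n̂_z| ≈ 44.4°.
Check via Clairaut: cos φ_max = |cos φ₁| · sin C = cos(30.0°)·sin(55.6°) ≈ 0.715, again giving ≈ 44.4°.

≈ 44°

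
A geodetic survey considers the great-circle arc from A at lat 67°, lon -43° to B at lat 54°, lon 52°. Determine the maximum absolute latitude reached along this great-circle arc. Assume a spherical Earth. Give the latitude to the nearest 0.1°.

The great circle lies in the plane with unit normal n̂ = (p₁ × p₂)/|p₁ × p₂|.
Here n̂_z ≈ +0.332; the vertex latitude is φ_max = arccos|n̂_z| ≈ 70.6°.
Check via Clairaut: cos φ_max = |cos φ₁| · sin C = cos(67.0°)·sin(58.2°) ≈ 0.332, again giving ≈ 70.6°.

≈ 70.6°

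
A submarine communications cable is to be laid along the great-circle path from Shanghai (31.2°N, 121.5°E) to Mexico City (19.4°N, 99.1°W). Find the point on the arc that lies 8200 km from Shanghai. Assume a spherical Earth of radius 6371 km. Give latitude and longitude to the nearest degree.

Convert each endpoint to a unit vector on the sphere (x = cos φ cos λ, y = cos φ sin λ, z = sin φ).
The central angle between the endpoints is δ = arccos(p₁·p₂) ≈ 2.027 rad (116.1°). The total great-circle distance is δ·R ≈ 2.027 × 6371 ≈ 12914 km, so the target fraction is f = 8200/12914 ≈ 0.635.
Interpolate at f ≈ 0.635 with slerp weights a = sin((1−f)δ)/sin δ ≈ 0.751, b = sin(fδ)/sin δ ≈ 1.069.
p = a·p₁ + b·p₂ ≈ (-0.495, -0.448, 0.744); φ = arcsin(p_z) ≈ 48.09°, λ = atan2(p_y, p_x) ≈ -137.85°.

≈ 48°N, 138°W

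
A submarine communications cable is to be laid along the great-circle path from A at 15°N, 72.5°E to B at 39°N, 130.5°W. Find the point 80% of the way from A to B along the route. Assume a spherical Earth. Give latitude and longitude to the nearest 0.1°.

≈ 59.4°N, 151.6°W

The haversine formula gives a central angle δ ≈ 2.127 rad (121.9°) between the endpoints.
Interpolate at f = 0.80 with slerp weights a = sin((1−f)δ)/sin δ ≈ 0.486, b = sin(fδ)/sin δ ≈ 1.168.
p = a·p₁ + b·p₂ ≈ (-0.448, -0.242, 0.861); φ = arcsin(p_z) ≈ 59.38°, λ = atan2(p_y, p_x) ≈ -151.61°.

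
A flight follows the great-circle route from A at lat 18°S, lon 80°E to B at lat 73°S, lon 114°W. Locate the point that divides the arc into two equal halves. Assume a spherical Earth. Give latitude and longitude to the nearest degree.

≈ lat 62°S, lon 86°E

From cos δ = sin φ₁ sin φ₂ + cos φ₁ cos φ₂ cos Δλ, the central angle is δ ≈ 1.545 rad (88.5°).
Interpolate at f = 1/2 with slerp weights a = sin((1−f)δ)/sin δ ≈ 0.698, b = sin(fδ)/sin δ ≈ 0.698.
p = a·p₁ + b·p₂ ≈ (0.032, 0.467, -0.883); φ = arcsin(p_z) ≈ -62.06°, λ = atan2(p_y, p_x) ≈ 86.05°.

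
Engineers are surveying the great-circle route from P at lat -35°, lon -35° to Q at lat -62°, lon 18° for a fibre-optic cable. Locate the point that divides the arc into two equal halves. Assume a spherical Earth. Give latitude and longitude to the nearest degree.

≈ lat -51°, lon -16°

Convert each endpoint to a unit vector on the sphere (x = cos φ cos λ, y = cos φ sin λ, z = sin φ).
The central angle between the endpoints is δ = arccos(p₁·p₂) ≈ 0.741 rad (42.4°).
Interpolate at f = 1/2 with slerp weights a = sin((1−f)δ)/sin δ ≈ 0.536, b = sin(fδ)/sin δ ≈ 0.536.
p = a·p₁ + b·p₂ ≈ (0.599, -0.174, -0.781); φ = arcsin(p_z) ≈ -51.38°, λ = atan2(p_y, p_x) ≈ -16.21°.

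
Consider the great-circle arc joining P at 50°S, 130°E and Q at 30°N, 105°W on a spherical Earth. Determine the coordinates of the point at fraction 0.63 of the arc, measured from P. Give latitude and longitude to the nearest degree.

≈ 7°S, 140°W

Convert each endpoint to a unit vector on the sphere (x = cos φ cos λ, y = cos φ sin λ, z = sin φ).
The central angle between the endpoints is δ = arccos(p₁·p₂) ≈ 2.349 rad (134.6°).
Interpolate at f = 0.63 with slerp weights a = sin((1−f)δ)/sin δ ≈ 1.073, b = sin(fδ)/sin δ ≈ 1.399.
p = a·p₁ + b·p₂ ≈ (-0.757, -0.642, -0.123); φ = arcsin(p_z) ≈ -7.04°, λ = atan2(p_y, p_x) ≈ -139.70°.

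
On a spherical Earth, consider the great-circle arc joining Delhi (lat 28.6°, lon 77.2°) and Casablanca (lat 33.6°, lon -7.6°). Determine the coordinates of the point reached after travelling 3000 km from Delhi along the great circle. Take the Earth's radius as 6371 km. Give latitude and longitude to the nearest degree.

≈ lat 38°, lon 47°

Write both endpoints as unit vectors p₁, p₂ with components (cos φ cos λ, cos φ sin λ, sin φ).
The central angle between the endpoints is δ = arccos(p₁·p₂) ≈ 1.233 rad (70.7°). The total great-circle distance is δ·R ≈ 1.233 × 6371 ≈ 7857 km, so the target fraction is f = 3000/7857 ≈ 0.382.
Interpolate at f ≈ 0.382 with slerp weights a = sin((1−f)δ)/sin δ ≈ 0.732, b = sin(fδ)/sin δ ≈ 0.481.
p = a·p₁ + b·p₂ ≈ (0.539, 0.574, 0.616); φ = arcsin(p_z) ≈ 38.06°, λ = atan2(p_y, p_x) ≈ 46.77°.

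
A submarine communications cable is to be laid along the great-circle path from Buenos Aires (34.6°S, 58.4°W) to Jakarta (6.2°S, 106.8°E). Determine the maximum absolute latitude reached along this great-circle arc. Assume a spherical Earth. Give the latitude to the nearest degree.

The great circle lies in the plane with unit normal n̂ = (p₁ × p₂)/|p₁ × p₂|.
Here n̂_z ≈ +0.306; the vertex latitude is φ_max = arccos|n̂_z| ≈ 72.2°.
Check via Clairaut: cos φ_max = |cos φ₁| · sin C = cos(34.6°)·sin(158.2°) ≈ 0.306, again giving ≈ 72.2°.

≈ 72°S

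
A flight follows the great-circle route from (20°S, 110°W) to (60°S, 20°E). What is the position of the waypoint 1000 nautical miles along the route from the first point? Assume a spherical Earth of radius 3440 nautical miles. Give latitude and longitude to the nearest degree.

Convert each endpoint to a unit vector on the sphere (x = cos φ cos λ, y = cos φ sin λ, z = sin φ).
The central angle between the endpoints is δ = arccos(p₁·p₂) ≈ 1.577 rad (90.3°). The total great-circle distance is δ·R ≈ 1.577 × 3440 ≈ 5424 nmi, so the target fraction is f = 1000/5424 ≈ 0.184.
Interpolate at f ≈ 0.184 with slerp weights a = sin((1−f)δ)/sin δ ≈ 0.960, b = sin(fδ)/sin δ ≈ 0.287.
p = a·p₁ + b·p₂ ≈ (-0.174, -0.798, -0.576); φ = arcsin(p_z) ≈ -35.20°, λ = atan2(p_y, p_x) ≈ -102.28°.

≈ (35°S, 102°W)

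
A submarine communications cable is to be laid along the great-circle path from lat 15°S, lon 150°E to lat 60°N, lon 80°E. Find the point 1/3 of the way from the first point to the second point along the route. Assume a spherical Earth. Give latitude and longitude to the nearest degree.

Convert each endpoint to a unit vector on the sphere (x = cos φ cos λ, y = cos φ sin λ, z = sin φ).
The central angle between the endpoints is δ = arccos(p₁·p₂) ≈ 1.630 rad (93.4°).
Interpolate at f = 1/3 with slerp weights a = sin((1−f)δ)/sin δ ≈ 0.887, b = sin(fδ)/sin δ ≈ 0.518.
p = a·p₁ + b·p₂ ≈ (-0.697, 0.683, 0.219); φ = arcsin(p_z) ≈ 12.65°, λ = atan2(p_y, p_x) ≈ 135.56°.

≈ lat 13°N, lon 136°E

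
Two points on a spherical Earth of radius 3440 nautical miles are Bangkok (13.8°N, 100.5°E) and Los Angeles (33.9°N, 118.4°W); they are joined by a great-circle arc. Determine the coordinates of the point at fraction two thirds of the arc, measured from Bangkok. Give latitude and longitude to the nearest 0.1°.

Write both endpoints as unit vectors p₁, p₂ with components (cos φ cos λ, cos φ sin λ, sin φ).
The central angle between the endpoints is δ = arccos(p₁·p₂) ≈ 2.088 rad (119.6°).
Interpolate at f = 2/3 with slerp weights a = sin((1−f)δ)/sin δ ≈ 0.737, b = sin(fδ)/sin δ ≈ 1.132.
p = a·p₁ + b·p₂ ≈ (-0.577, -0.122, 0.807); φ = arcsin(p_z) ≈ 53.83°, λ = atan2(p_y, p_x) ≈ -168.04°.

≈ 53.8°N, 168.0°W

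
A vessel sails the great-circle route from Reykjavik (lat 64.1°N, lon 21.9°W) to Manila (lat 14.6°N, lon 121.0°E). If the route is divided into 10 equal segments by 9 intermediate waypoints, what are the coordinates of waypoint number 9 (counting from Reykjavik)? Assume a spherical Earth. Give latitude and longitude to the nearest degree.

≈ lat 24°N, lon 118°E

From cos δ = sin φ₁ sin φ₂ + cos φ₁ cos φ₂ cos Δλ, the central angle is δ ≈ 1.681 rad (96.3°).
Interpolate at f = 9/10 with slerp weights a = sin((1−f)δ)/sin δ ≈ 0.168, b = sin(fδ)/sin δ ≈ 1.004.
p = a·p₁ + b·p₂ ≈ (-0.432, 0.806, 0.405); φ = arcsin(p_z) ≈ 23.87°, λ = atan2(p_y, p_x) ≈ 118.22°.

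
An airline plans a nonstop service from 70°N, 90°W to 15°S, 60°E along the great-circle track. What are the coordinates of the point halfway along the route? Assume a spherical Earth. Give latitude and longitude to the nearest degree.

From cos δ = sin φ₁ sin φ₂ + cos φ₁ cos φ₂ cos Δλ, the central angle is δ ≈ 2.129 rad (122.0°).
Interpolate at f = 1/2 with slerp weights a = sin((1−f)δ)/sin δ ≈ 1.031, b = sin(fδ)/sin δ ≈ 1.031.
p = a·p₁ + b·p₂ ≈ (0.498, 0.510, 0.702); φ = arcsin(p_z) ≈ 44.57°, λ = atan2(p_y, p_x) ≈ 45.68°.

≈ 45°N, 46°E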